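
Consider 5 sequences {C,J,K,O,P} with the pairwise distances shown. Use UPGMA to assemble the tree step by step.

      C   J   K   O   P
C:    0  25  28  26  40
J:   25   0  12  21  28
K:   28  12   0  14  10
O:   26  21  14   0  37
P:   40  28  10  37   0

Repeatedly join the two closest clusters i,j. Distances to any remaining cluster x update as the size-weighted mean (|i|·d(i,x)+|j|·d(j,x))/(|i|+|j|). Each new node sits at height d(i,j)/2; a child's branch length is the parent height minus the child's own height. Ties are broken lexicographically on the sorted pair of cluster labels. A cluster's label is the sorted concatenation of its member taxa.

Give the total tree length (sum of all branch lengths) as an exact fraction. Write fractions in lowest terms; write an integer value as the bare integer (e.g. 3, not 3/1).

iteration 1: select K,P (d=10); attach at lengths (5, 5); label the merged cluster KP
  updated: d(C,KP)=34, d(J,KP)=20, d(KP,O)=51/2
iteration 2: select J,KP (d=20); attach at lengths (10, 5); label the merged cluster JKP
  updated: d(C,JKP)=31, d(JKP,O)=24
iteration 3: select JKP,O (d=24); attach at lengths (2, 12); label the merged cluster JKOP
  updated: d(C,JKOP)=119/4
iteration 4: select C,JKOP (d=119/4); attach at lengths (119/8, 23/8); label the merged cluster CJKOP
final tree: (C:119/8,((J:10,(K:5,P:5):5):2,O:12):23/8)
total length: 227/4

227/4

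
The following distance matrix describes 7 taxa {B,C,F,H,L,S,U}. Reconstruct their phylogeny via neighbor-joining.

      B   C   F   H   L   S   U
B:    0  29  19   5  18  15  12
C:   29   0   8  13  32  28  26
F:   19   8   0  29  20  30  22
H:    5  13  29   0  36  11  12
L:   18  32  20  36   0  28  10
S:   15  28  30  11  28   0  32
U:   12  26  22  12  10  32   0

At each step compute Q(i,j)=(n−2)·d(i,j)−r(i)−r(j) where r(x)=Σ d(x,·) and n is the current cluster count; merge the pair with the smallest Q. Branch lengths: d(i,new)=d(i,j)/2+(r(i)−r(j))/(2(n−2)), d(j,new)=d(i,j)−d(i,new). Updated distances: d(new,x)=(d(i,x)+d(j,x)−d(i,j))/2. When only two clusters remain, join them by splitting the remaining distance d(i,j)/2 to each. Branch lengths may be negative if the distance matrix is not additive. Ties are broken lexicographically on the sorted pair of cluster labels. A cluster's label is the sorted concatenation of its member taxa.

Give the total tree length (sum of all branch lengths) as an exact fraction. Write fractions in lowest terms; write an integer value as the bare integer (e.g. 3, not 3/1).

219/4

1. join C+F (d=8, Q=-224) ⇒ CF; edges |C|=24/5, |F|=16/5
  updated: d(B,CF)=20, d(CF,H)=17, d(CF,L)=22, d(CF,S)=25, d(CF,U)=20
2. join L+U (d=10, Q=-160) ⇒ LU; edges |L|=17/2, |U|=3/2
  updated: d(B,LU)=10, d(CF,LU)=16, d(H,LU)=19, d(LU,S)=25
3. join CF+LU (d=16, Q=-100) ⇒ CFLU; edges |CF|=28/3, |LU|=20/3
  updated: d(B,CFLU)=7, d(CFLU,H)=10, d(CFLU,S)=17
4. join B+CFLU (d=7, Q=-47) ⇒ BCFLU; edges |B|=7/4, |CFLU|=21/4
  updated: d(BCFLU,H)=4, d(BCFLU,S)=25/2
5. join BCFLU+H (d=4, Q=-55/2) ⇒ BCFHLU; edges |BCFLU|=11/4, |H|=5/4
  updated: d(BCFHLU,S)=39/4
6. join BCFHLU+S (d=39/4) ⇒ BCFHLSU; edges |BCFHLU|=39/8, |S|=39/8
final tree: (((B:7/4,((C:24/5,F:16/5):28/3,(L:17/2,U:3/2):20/3):21/4):11/4,H:5/4):39/8,S:39/8)
total length: 219/4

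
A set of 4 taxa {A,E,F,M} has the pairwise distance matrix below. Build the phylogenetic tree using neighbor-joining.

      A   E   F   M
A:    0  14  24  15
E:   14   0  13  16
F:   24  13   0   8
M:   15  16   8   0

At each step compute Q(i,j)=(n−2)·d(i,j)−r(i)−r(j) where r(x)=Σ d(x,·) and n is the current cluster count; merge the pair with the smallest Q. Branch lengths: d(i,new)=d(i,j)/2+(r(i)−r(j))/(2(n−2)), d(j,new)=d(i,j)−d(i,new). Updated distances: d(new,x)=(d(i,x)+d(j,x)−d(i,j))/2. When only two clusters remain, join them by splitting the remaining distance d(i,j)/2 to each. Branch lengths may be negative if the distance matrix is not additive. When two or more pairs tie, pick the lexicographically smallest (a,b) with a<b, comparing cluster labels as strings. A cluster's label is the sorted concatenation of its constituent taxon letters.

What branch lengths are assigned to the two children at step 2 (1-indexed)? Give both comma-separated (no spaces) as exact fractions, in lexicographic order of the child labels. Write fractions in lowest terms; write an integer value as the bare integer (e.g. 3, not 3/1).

6,11/2

step 1: merge (A,E) at d=14, Q=-68; branch lengths A→19/2, E→9/2; new cluster AE
  updated: d(AE,F)=23/2, d(AE,M)=17/2
step 2: merge (AE,F) at d=23/2, Q=-28; branch lengths AE→6, F→11/2; new cluster AEF
  updated: d(AEF,M)=5/2
step 3: merge (AEF,M) at d=5/2; branch lengths AEF→5/4, M→5/4; new cluster AEFM
final tree: (((A:19/2,E:9/2):6,F:11/2):5/4,M:5/4)
total length: 28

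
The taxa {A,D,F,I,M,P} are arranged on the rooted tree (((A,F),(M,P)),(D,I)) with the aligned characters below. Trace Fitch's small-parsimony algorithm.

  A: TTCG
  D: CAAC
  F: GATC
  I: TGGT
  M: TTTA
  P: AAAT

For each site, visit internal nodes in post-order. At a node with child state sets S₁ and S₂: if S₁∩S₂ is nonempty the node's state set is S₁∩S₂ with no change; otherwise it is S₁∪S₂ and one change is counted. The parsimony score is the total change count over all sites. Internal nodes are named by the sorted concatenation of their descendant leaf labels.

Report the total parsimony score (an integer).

site 0, node AF: A={T} ∪ F={G} → {G,T} (+1)
site 0, node MP: M={T} ∪ P={A} → {A,T} (+1)
site 0, node AFMP: AF={G,T} ∩ MP={A,T} → {T} (+0)
site 0, node DI: D={C} ∪ I={T} → {C,T} (+1)
site 0, node ADFIMP: AFMP={T} ∩ DI={C,T} → {T} (+0)
site 1, node AF: A={T} ∪ F={A} → {A,T} (+1)
site 1, node MP: M={T} ∪ P={A} → {A,T} (+1)
site 1, node AFMP: AF={A,T} ∩ MP={A,T} → {A,T} (+0)
site 1, node DI: D={A} ∪ I={G} → {A,G} (+1)
site 1, node ADFIMP: AFMP={A,T} ∩ DI={A,G} → {A} (+0)
site 2, node AF: A={C} ∪ F={T} → {C,T} (+1)
site 2, node MP: M={T} ∪ P={A} → {A,T} (+1)
site 2, node AFMP: AF={C,T} ∩ MP={A,T} → {T} (+0)
site 2, node DI: D={A} ∪ I={G} → {A,G} (+1)
site 2, node ADFIMP: AFMP={T} ∪ DI={A,G} → {A,G,T} (+1)
site 3, node AF: A={G} ∪ F={C} → {C,G} (+1)
site 3, node MP: M={A} ∪ P={T} → {A,T} (+1)
site 3, node AFMP: AF={C,G} ∪ MP={A,T} → {A,C,G,T} (+1)
site 3, node DI: D={C} ∪ I={T} → {C,T} (+1)
site 3, node ADFIMP: AFMP={A,C,G,T} ∩ DI={C,T} → {C,T} (+0)
per-site changes: [3, 3, 4, 4]; total = 14

14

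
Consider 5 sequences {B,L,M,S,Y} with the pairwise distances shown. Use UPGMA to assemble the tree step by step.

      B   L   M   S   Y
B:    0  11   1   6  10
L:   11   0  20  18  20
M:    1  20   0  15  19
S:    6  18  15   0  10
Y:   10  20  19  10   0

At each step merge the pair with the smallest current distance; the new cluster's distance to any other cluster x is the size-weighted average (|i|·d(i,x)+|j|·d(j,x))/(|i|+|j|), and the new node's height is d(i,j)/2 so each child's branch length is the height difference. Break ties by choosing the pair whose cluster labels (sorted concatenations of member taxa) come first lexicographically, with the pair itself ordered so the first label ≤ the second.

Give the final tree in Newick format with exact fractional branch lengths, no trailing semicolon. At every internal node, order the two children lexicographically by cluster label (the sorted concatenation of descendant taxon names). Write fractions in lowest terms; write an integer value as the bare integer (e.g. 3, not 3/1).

(((B:1/2,M:1/2):23/4,(S:5,Y:5):5/4):19/8,L:69/8)

1. join B+M (d=1) ⇒ BM; edges |B|=1/2, |M|=1/2
  updated: d(BM,L)=31/2, d(BM,S)=21/2, d(BM,Y)=29/2
2. join S+Y (d=10) ⇒ SY; edges |S|=5, |Y|=5
  updated: d(BM,SY)=25/2, d(L,SY)=19
3. join BM+SY (d=25/2) ⇒ BMSY; edges |BM|=23/4, |SY|=5/4
  updated: d(BMSY,L)=69/4
4. join BMSY+L (d=69/4) ⇒ BLMSY; edges |BMSY|=19/8, |L|=69/8
final tree: (((B:1/2,M:1/2):23/4,(S:5,Y:5):5/4):19/8,L:69/8)
total length: 29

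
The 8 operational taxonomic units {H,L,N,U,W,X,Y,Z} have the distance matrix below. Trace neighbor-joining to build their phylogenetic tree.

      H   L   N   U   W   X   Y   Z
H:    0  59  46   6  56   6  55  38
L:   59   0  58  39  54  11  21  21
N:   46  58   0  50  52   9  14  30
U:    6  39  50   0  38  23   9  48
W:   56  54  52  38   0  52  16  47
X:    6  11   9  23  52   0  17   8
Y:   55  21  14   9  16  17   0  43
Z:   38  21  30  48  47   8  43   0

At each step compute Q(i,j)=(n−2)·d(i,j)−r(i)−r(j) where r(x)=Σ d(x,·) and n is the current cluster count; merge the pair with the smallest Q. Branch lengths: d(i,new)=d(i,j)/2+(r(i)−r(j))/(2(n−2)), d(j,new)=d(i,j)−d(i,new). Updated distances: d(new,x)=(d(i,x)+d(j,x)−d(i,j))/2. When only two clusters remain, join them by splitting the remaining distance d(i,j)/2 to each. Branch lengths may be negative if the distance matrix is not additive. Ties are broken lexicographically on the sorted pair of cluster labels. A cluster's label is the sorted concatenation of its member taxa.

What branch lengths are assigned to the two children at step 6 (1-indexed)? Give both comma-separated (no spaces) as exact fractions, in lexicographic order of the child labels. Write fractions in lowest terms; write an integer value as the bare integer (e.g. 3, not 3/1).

step 1: merge (H,U) at d=6, Q=-443; branch lengths H→89/12, U→-17/12; new cluster HU
  updated: d(HU,L)=46, d(HU,N)=45, d(HU,W)=44, d(HU,X)=23/2, d(HU,Y)=29, d(HU,Z)=40
step 2: merge (W,Y) at d=16, Q=-325; branch lengths W→41/2, Y→-9/2; new cluster WY
  updated: d(HU,WY)=57/2, d(L,WY)=59/2, d(N,WY)=25, d(WY,X)=53/2, d(WY,Z)=37
step 3: merge (L,Z) at d=21, Q=-435/2; branch lengths L→227/16, Z→109/16; new cluster LZ
  updated: d(HU,LZ)=65/2, d(LZ,N)=67/2, d(LZ,WY)=91/4, d(LZ,X)=-1
step 4: merge (N,WY) at d=25, Q=-561/4; branch lengths N→113/8, WY→87/8; new cluster NWY
  updated: d(HU,NWY)=97/4, d(LZ,NWY)=125/8, d(NWY,X)=21/4
step 5: merge (HU,NWY) at d=97/4, Q=-519/8; branch lengths HU→573/32, NWY→203/32; new cluster HNUWY
  updated: d(HNUWY,LZ)=191/16, d(HNUWY,X)=-15/4
step 6: merge (HNUWY,LZ) at d=191/16, Q=-115/16; branch lengths HNUWY→147/32, LZ→235/32; new cluster HLNUWYZ
  updated: d(HLNUWYZ,X)=-267/32
step 7: merge (HLNUWYZ,X) at d=-267/32; branch lengths HLNUWYZ→-267/64, X→-267/64; new cluster HLNUWXYZ
final tree: ((((H:89/12,U:-17/12):573/32,(N:113/8,(W:41/2,Y:-9/2):87/8):203/32):147/32,(L:227/16,Z:109/16):235/32):-267/64,X:-267/64)
total length: 3067/32

147/32,235/32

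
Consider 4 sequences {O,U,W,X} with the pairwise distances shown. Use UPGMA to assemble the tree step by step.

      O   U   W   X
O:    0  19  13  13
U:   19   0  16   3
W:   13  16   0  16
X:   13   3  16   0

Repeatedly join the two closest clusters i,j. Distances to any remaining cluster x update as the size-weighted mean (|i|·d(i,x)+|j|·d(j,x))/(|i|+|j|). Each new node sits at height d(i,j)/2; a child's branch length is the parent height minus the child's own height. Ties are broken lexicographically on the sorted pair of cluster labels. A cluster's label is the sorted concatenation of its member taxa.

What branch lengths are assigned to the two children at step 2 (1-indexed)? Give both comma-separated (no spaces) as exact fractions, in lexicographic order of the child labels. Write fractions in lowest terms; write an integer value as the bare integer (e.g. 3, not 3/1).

13/2,13/2

iteration 1: select U,X (d=3); attach at lengths (3/2, 3/2); label the merged cluster UX
  updated: d(O,UX)=16, d(UX,W)=16
iteration 2: select O,W (d=13); attach at lengths (13/2, 13/2); label the merged cluster OW
  updated: d(OW,UX)=16
iteration 3: select OW,UX (d=16); attach at lengths (3/2, 13/2); label the merged cluster OUWX
final tree: ((O:13/2,W:13/2):3/2,(U:3/2,X:3/2):13/2)
total length: 24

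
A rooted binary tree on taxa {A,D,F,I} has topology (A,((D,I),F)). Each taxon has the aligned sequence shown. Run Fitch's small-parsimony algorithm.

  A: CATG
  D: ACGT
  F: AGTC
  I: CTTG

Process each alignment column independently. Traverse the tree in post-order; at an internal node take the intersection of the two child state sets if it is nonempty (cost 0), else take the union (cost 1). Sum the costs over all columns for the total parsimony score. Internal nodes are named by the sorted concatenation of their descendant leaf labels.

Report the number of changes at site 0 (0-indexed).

DI@0: {A} ∪ {C} = {A,C} (union, +1)
DFI@0: {A,C} ∩ {A} = {A} (intersection, +0)
ADFI@0: {C} ∪ {A} = {A,C} (union, +1)
DI@1: {C} ∪ {T} = {C,T} (union, +1)
DFI@1: {C,T} ∪ {G} = {C,G,T} (union, +1)
ADFI@1: {A} ∪ {C,G,T} = {A,C,G,T} (union, +1)
DI@2: {G} ∪ {T} = {G,T} (union, +1)
DFI@2: {G,T} ∩ {T} = {T} (intersection, +0)
ADFI@2: {T} ∩ {T} = {T} (intersection, +0)
DI@3: {T} ∪ {G} = {G,T} (union, +1)
DFI@3: {G,T} ∪ {C} = {C,G,T} (union, +1)
ADFI@3: {G} ∩ {C,G,T} = {G} (intersection, +0)
per-site changes: [2, 3, 1, 2]; total = 8

2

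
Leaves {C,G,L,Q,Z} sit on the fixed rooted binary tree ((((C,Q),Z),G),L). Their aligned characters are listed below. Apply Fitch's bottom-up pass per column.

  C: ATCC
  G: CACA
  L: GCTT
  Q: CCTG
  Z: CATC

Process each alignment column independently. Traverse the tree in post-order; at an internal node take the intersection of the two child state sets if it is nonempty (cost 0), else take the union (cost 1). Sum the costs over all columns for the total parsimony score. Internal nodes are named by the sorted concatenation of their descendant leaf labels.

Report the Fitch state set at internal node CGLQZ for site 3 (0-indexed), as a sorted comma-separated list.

A,C,T

[col 0] CQ: children C:{A}, Q:{C} ∪→ {A,C}; cost 1
[col 0] CQZ: children CQ:{A,C}, Z:{C} ∩→ {C}; cost 0
[col 0] CGQZ: children CQZ:{C}, G:{C} ∩→ {C}; cost 0
[col 0] CGLQZ: children CGQZ:{C}, L:{G} ∪→ {C,G}; cost 1
[col 1] CQ: children C:{T}, Q:{C} ∪→ {C,T}; cost 1
[col 1] CQZ: children CQ:{C,T}, Z:{A} ∪→ {A,C,T}; cost 1
[col 1] CGQZ: children CQZ:{A,C,T}, G:{A} ∩→ {A}; cost 0
[col 1] CGLQZ: children CGQZ:{A}, L:{C} ∪→ {A,C}; cost 1
[col 2] CQ: children C:{C}, Q:{T} ∪→ {C,T}; cost 1
[col 2] CQZ: children CQ:{C,T}, Z:{T} ∩→ {T}; cost 0
[col 2] CGQZ: children CQZ:{T}, G:{C} ∪→ {C,T}; cost 1
[col 2] CGLQZ: children CGQZ:{C,T}, L:{T} ∩→ {T}; cost 0
[col 3] CQ: children C:{C}, Q:{G} ∪→ {C,G}; cost 1
[col 3] CQZ: children CQ:{C,G}, Z:{C} ∩→ {C}; cost 0
[col 3] CGQZ: children CQZ:{C}, G:{A} ∪→ {A,C}; cost 1
[col 3] CGLQZ: children CGQZ:{A,C}, L:{T} ∪→ {A,C,T}; cost 1
per-site changes: [2, 3, 2, 3]; total = 10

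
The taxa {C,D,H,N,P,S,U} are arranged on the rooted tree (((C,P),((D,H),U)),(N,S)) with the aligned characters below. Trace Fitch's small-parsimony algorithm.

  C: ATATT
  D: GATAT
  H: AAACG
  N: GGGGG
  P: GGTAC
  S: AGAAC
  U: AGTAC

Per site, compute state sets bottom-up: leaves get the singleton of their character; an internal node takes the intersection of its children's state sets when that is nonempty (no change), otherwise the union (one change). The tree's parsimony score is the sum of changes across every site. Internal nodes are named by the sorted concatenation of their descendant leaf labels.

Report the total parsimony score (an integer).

CP@0: {A} ∪ {G} = {A,G} (union, +1)
DH@0: {G} ∪ {A} = {A,G} (union, +1)
DHU@0: {A,G} ∩ {A} = {A} (intersection, +0)
CDHPU@0: {A,G} ∩ {A} = {A} (intersection, +0)
NS@0: {G} ∪ {A} = {A,G} (union, +1)
CDHNPSU@0: {A} ∩ {A,G} = {A} (intersection, +0)
CP@1: {T} ∪ {G} = {G,T} (union, +1)
DH@1: {A} ∩ {A} = {A} (intersection, +0)
DHU@1: {A} ∪ {G} = {A,G} (union, +1)
CDHPU@1: {G,T} ∩ {A,G} = {G} (intersection, +0)
NS@1: {G} ∩ {G} = {G} (intersection, +0)
CDHNPSU@1: {G} ∩ {G} = {G} (intersection, +0)
CP@2: {A} ∪ {T} = {A,T} (union, +1)
DH@2: {T} ∪ {A} = {A,T} (union, +1)
DHU@2: {A,T} ∩ {T} = {T} (intersection, +0)
CDHPU@2: {A,T} ∩ {T} = {T} (intersection, +0)
NS@2: {G} ∪ {A} = {A,G} (union, +1)
CDHNPSU@2: {T} ∪ {A,G} = {A,G,T} (union, +1)
CP@3: {T} ∪ {A} = {A,T} (union, +1)
DH@3: {A} ∪ {C} = {A,C} (union, +1)
DHU@3: {A,C} ∩ {A} = {A} (intersection, +0)
CDHPU@3: {A,T} ∩ {A} = {A} (intersection, +0)
NS@3: {G} ∪ {A} = {A,G} (union, +1)
CDHNPSU@3: {A} ∩ {A,G} = {A} (intersection, +0)
CP@4: {T} ∪ {C} = {C,T} (union, +1)
DH@4: {T} ∪ {G} = {G,T} (union, +1)
DHU@4: {G,T} ∪ {C} = {C,G,T} (union, +1)
CDHPU@4: {C,T} ∩ {C,G,T} = {C,T} (intersection, +0)
NS@4: {G} ∪ {C} = {C,G} (union, +1)
CDHNPSU@4: {C,T} ∩ {C,G} = {C} (intersection, +0)
per-site changes: [3, 2, 4, 3, 4]; total = 16

16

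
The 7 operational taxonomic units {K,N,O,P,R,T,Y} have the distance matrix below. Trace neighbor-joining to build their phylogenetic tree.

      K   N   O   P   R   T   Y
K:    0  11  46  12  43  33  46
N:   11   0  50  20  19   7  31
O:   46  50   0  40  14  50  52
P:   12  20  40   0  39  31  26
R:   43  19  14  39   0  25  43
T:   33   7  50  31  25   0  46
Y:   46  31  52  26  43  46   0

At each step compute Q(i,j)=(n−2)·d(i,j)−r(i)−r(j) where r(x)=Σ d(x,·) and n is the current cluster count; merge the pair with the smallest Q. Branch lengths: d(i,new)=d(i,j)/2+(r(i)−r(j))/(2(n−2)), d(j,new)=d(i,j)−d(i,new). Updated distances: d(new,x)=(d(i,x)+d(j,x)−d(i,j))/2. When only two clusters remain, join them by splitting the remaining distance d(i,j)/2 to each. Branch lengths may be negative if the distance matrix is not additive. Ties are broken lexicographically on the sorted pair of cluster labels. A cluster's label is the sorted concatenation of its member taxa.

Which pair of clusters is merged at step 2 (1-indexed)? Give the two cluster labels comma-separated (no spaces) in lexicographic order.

step 1: merge (O,R) at d=14, Q=-365; branch lengths O→139/10, R→1/10; new cluster OR
  updated: d(K,OR)=75/2, d(N,OR)=55/2, d(OR,P)=65/2, d(OR,T)=61/2, d(OR,Y)=81/2
step 2: merge (N,T) at d=7, Q=-216; branch lengths N→-23/8, T→79/8; new cluster NT
  updated: d(K,NT)=37/2, d(NT,OR)=51/2, d(NT,P)=22, d(NT,Y)=35
step 3: merge (K,P) at d=12, Q=-341/2; branch lengths K→115/12, P→29/12; new cluster KP
  updated: d(KP,NT)=57/4, d(KP,OR)=29, d(KP,Y)=30
step 4: merge (KP,NT) at d=57/4, Q=-239/2; branch lengths KP→27/4, NT→15/2; new cluster KNPT
  updated: d(KNPT,OR)=161/8, d(KNPT,Y)=203/8
step 5: merge (KNPT,OR) at d=161/8, Q=-86; branch lengths KNPT→5/2, OR→141/8; new cluster KNOPRT
  updated: d(KNOPRT,Y)=183/8
step 6: merge (KNOPRT,Y) at d=183/8; branch lengths KNOPRT→183/16, Y→183/16; new cluster KNOPRTY
final tree: ((((K:115/12,P:29/12):27/4,(N:-23/8,T:79/8):15/2):5/2,(O:139/10,R:1/10):141/8):183/16,Y:183/16)
total length: 361/4

N,T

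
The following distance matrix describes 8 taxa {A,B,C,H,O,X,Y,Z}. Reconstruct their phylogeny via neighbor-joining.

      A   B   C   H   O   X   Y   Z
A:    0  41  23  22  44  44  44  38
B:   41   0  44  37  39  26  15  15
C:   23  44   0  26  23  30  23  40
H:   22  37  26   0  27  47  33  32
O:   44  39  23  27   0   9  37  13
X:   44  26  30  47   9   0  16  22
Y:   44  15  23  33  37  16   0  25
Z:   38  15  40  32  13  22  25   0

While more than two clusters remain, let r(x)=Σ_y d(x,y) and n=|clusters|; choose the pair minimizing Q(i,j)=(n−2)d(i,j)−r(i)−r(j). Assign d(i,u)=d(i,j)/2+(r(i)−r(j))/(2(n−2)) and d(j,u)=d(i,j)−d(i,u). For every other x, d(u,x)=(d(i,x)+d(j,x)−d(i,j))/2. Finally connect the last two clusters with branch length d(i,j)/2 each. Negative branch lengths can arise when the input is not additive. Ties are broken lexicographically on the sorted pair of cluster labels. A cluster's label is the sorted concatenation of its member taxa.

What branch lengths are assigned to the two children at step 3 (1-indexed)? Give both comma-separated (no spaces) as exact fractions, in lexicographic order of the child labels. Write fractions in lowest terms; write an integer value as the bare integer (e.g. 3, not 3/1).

1. join A+H (d=22, Q=-348) ⇒ AH; edges |A|=41/3, |H|=25/3
  updated: d(AH,B)=28, d(AH,C)=27/2, d(AH,O)=49/2, d(AH,X)=69/2, d(AH,Y)=55/2, d(AH,Z)=24
2. join AH+C (d=27/2, Q=-258) ⇒ ACH; edges |AH|=23/5, |C|=89/10
  updated: d(ACH,B)=117/4, d(ACH,O)=17, d(ACH,X)=51/2, d(ACH,Y)=37/2, d(ACH,Z)=101/4
3. join O+X (d=9, Q=-355/2) ⇒ OX; edges |O|=105/16, |X|=39/16
  updated: d(ACH,OX)=67/4, d(B,OX)=28, d(OX,Y)=22, d(OX,Z)=13
4. join B+Y (d=15, Q=-491/4) ⇒ BY; edges |B|=69/8, |Y|=51/8
  updated: d(ACH,BY)=131/8, d(BY,OX)=35/2, d(BY,Z)=25/2
5. join ACH+OX (d=67/4, Q=-577/8) ⇒ ACHOX; edges |ACH|=357/32, |OX|=179/32
  updated: d(ACHOX,BY)=137/16, d(ACHOX,Z)=43/4
6. join ACHOX+BY (d=137/16, Q=-509/16) ⇒ ABCHOXY; edges |ACHOX|=109/32, |BY|=165/32
  updated: d(ABCHOXY,Z)=235/32
7. join ABCHOXY+Z (d=235/32) ⇒ ABCHOXYZ; edges |ABCHOXY|=235/64, |Z|=235/64
final tree: (((((A:41/3,H:25/3):23/5,C:89/10):357/32,(O:105/16,X:39/16):179/32):109/32,(B:69/8,Y:51/8):165/32):235/64,Z:235/64)
total length: 2949/32

105/16,39/16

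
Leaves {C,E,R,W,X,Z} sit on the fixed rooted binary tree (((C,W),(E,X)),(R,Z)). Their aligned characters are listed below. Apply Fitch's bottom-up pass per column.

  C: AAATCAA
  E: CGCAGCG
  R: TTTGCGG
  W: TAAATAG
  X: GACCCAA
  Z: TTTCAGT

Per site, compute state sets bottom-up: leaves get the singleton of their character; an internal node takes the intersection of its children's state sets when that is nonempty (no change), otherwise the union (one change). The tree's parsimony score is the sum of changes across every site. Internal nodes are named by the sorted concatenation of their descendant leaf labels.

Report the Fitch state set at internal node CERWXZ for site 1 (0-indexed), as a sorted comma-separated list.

A,T

site 0, node CW: C={A} ∪ W={T} → {A,T} (+1)
site 0, node EX: E={C} ∪ X={G} → {C,G} (+1)
site 0, node CEWX: CW={A,T} ∪ EX={C,G} → {A,C,G,T} (+1)
site 0, node RZ: R={T} ∩ Z={T} → {T} (+0)
site 0, node CERWXZ: CEWX={A,C,G,T} ∩ RZ={T} → {T} (+0)
site 1, node CW: C={A} ∩ W={A} → {A} (+0)
site 1, node EX: E={G} ∪ X={A} → {A,G} (+1)
site 1, node CEWX: CW={A} ∩ EX={A,G} → {A} (+0)
site 1, node RZ: R={T} ∩ Z={T} → {T} (+0)
site 1, node CERWXZ: CEWX={A} ∪ RZ={T} → {A,T} (+1)
site 2, node CW: C={A} ∩ W={A} → {A} (+0)
site 2, node EX: E={C} ∩ X={C} → {C} (+0)
site 2, node CEWX: CW={A} ∪ EX={C} → {A,C} (+1)
site 2, node RZ: R={T} ∩ Z={T} → {T} (+0)
site 2, node CERWXZ: CEWX={A,C} ∪ RZ={T} → {A,C,T} (+1)
site 3, node CW: C={T} ∪ W={A} → {A,T} (+1)
site 3, node EX: E={A} ∪ X={C} → {A,C} (+1)
site 3, node CEWX: CW={A,T} ∩ EX={A,C} → {A} (+0)
site 3, node RZ: R={G} ∪ Z={C} → {C,G} (+1)
site 3, node CERWXZ: CEWX={A} ∪ RZ={C,G} → {A,C,G} (+1)
site 4, node CW: C={C} ∪ W={T} → {C,T} (+1)
site 4, node EX: E={G} ∪ X={C} → {C,G} (+1)
site 4, node CEWX: CW={C,T} ∩ EX={C,G} → {C} (+0)
site 4, node RZ: R={C} ∪ Z={A} → {A,C} (+1)
site 4, node CERWXZ: CEWX={C} ∩ RZ={A,C} → {C} (+0)
site 5, node CW: C={A} ∩ W={A} → {A} (+0)
site 5, node EX: E={C} ∪ X={A} → {A,C} (+1)
site 5, node CEWX: CW={A} ∩ EX={A,C} → {A} (+0)
site 5, node RZ: R={G} ∩ Z={G} → {G} (+0)
site 5, node CERWXZ: CEWX={A} ∪ RZ={G} → {A,G} (+1)
site 6, node CW: C={A} ∪ W={G} → {A,G} (+1)
site 6, node EX: E={G} ∪ X={A} → {A,G} (+1)
site 6, node CEWX: CW={A,G} ∩ EX={A,G} → {A,G} (+0)
site 6, node RZ: R={G} ∪ Z={T} → {G,T} (+1)
site 6, node CERWXZ: CEWX={A,G} ∩ RZ={G,T} → {G} (+0)
per-site changes: [3, 2, 2, 4, 3, 2, 3]; total = 19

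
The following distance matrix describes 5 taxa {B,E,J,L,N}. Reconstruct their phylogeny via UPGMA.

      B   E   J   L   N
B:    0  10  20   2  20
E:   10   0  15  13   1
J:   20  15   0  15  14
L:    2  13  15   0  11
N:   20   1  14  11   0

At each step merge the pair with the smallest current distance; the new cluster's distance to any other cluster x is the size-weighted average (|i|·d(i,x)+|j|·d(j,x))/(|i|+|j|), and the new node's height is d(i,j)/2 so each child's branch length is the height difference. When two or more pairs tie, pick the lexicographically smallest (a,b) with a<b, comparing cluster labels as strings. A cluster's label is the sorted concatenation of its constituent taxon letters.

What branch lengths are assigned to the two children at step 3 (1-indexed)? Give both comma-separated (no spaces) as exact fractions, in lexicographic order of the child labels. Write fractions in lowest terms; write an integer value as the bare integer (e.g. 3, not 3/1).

23/4,25/4

iteration 1: select E,N (d=1); attach at lengths (1/2, 1/2); label the merged cluster EN
  updated: d(B,EN)=15, d(EN,J)=29/2, d(EN,L)=12
iteration 2: select B,L (d=2); attach at lengths (1, 1); label the merged cluster BL
  updated: d(BL,EN)=27/2, d(BL,J)=35/2
iteration 3: select BL,EN (d=27/2); attach at lengths (23/4, 25/4); label the merged cluster BELN
  updated: d(BELN,J)=16
iteration 4: select BELN,J (d=16); attach at lengths (5/4, 8); label the merged cluster BEJLN
final tree: (((B:1,L:1):23/4,(E:1/2,N:1/2):25/4):5/4,J:8)
total length: 97/4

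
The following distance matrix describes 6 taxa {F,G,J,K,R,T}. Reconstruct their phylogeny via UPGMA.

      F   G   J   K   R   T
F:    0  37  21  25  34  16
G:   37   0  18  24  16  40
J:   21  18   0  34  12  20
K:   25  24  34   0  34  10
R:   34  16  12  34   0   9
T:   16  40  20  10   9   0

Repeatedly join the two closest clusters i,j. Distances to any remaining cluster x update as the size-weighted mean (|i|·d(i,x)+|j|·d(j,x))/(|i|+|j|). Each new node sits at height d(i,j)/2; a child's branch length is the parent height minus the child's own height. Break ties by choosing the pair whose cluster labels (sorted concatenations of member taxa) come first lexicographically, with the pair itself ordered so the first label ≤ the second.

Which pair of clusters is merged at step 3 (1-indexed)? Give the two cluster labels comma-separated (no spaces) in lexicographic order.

iteration 1: select R,T (d=9); attach at lengths (9/2, 9/2); label the merged cluster RT
  updated: d(F,RT)=25, d(G,RT)=28, d(J,RT)=16, d(K,RT)=22
iteration 2: select J,RT (d=16); attach at lengths (8, 7/2); label the merged cluster JRT
  updated: d(F,JRT)=71/3, d(G,JRT)=74/3, d(JRT,K)=26
iteration 3: select F,JRT (d=71/3); attach at lengths (71/6, 23/6); label the merged cluster FJRT
  updated: d(FJRT,G)=111/4, d(FJRT,K)=103/4
iteration 4: select G,K (d=24); attach at lengths (12, 12); label the merged cluster GK
  updated: d(FJRT,GK)=107/4
iteration 5: select FJRT,GK (d=107/4); attach at lengths (37/24, 11/8); label the merged cluster FGJKRT
final tree: ((F:71/6,(J:8,(R:9/2,T:9/2):7/2):23/6):37/24,(G:12,K:12):11/8)
total length: 757/12

F,JRT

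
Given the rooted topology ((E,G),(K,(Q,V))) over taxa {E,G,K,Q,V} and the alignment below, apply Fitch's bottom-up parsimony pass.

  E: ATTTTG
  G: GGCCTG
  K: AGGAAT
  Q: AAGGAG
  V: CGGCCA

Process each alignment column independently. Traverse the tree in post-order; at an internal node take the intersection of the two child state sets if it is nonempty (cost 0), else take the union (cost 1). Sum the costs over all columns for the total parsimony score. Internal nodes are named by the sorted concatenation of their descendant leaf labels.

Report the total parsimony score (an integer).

site 0, node EG: E={A} ∪ G={G} → {A,G} (+1)
site 0, node QV: Q={A} ∪ V={C} → {A,C} (+1)
site 0, node KQV: K={A} ∩ QV={A,C} → {A} (+0)
site 0, node EGKQV: EG={A,G} ∩ KQV={A} → {A} (+0)
site 1, node EG: E={T} ∪ G={G} → {G,T} (+1)
site 1, node QV: Q={A} ∪ V={G} → {A,G} (+1)
site 1, node KQV: K={G} ∩ QV={A,G} → {G} (+0)
site 1, node EGKQV: EG={G,T} ∩ KQV={G} → {G} (+0)
site 2, node EG: E={T} ∪ G={C} → {C,T} (+1)
site 2, node QV: Q={G} ∩ V={G} → {G} (+0)
site 2, node KQV: K={G} ∩ QV={G} → {G} (+0)
site 2, node EGKQV: EG={C,T} ∪ KQV={G} → {C,G,T} (+1)
site 3, node EG: E={T} ∪ G={C} → {C,T} (+1)
site 3, node QV: Q={G} ∪ V={C} → {C,G} (+1)
site 3, node KQV: K={A} ∪ QV={C,G} → {A,C,G} (+1)
site 3, node EGKQV: EG={C,T} ∩ KQV={A,C,G} → {C} (+0)
site 4, node EG: E={T} ∩ G={T} → {T} (+0)
site 4, node QV: Q={A} ∪ V={C} → {A,C} (+1)
site 4, node KQV: K={A} ∩ QV={A,C} → {A} (+0)
site 4, node EGKQV: EG={T} ∪ KQV={A} → {A,T} (+1)
site 5, node EG: E={G} ∩ G={G} → {G} (+0)
site 5, node QV: Q={G} ∪ V={A} → {A,G} (+1)
site 5, node KQV: K={T} ∪ QV={A,G} → {A,G,T} (+1)
site 5, node EGKQV: EG={G} ∩ KQV={A,G,T} → {G} (+0)
per-site changes: [2, 2, 2, 3, 2, 2]; total = 13

13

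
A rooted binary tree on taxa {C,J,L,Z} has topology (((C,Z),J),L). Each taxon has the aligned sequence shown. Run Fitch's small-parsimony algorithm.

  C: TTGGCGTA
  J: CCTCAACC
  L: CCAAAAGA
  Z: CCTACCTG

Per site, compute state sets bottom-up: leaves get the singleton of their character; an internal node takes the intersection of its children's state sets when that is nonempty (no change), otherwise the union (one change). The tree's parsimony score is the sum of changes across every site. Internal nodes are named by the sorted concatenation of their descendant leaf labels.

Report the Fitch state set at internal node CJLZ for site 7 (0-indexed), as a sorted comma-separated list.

A

site 0, node CZ: C={T} ∪ Z={C} → {C,T} (+1)
site 0, node CJZ: CZ={C,T} ∩ J={C} → {C} (+0)
site 0, node CJLZ: CJZ={C} ∩ L={C} → {C} (+0)
site 1, node CZ: C={T} ∪ Z={C} → {C,T} (+1)
site 1, node CJZ: CZ={C,T} ∩ J={C} → {C} (+0)
site 1, node CJLZ: CJZ={C} ∩ L={C} → {C} (+0)
site 2, node CZ: C={G} ∪ Z={T} → {G,T} (+1)
site 2, node CJZ: CZ={G,T} ∩ J={T} → {T} (+0)
site 2, node CJLZ: CJZ={T} ∪ L={A} → {A,T} (+1)
site 3, node CZ: C={G} ∪ Z={A} → {A,G} (+1)
site 3, node CJZ: CZ={A,G} ∪ J={C} → {A,C,G} (+1)
site 3, node CJLZ: CJZ={A,C,G} ∩ L={A} → {A} (+0)
site 4, node CZ: C={C} ∩ Z={C} → {C} (+0)
site 4, node CJZ: CZ={C} ∪ J={A} → {A,C} (+1)
site 4, node CJLZ: CJZ={A,C} ∩ L={A} → {A} (+0)
site 5, node CZ: C={G} ∪ Z={C} → {C,G} (+1)
site 5, node CJZ: CZ={C,G} ∪ J={A} → {A,C,G} (+1)
site 5, node CJLZ: CJZ={A,C,G} ∩ L={A} → {A} (+0)
site 6, node CZ: C={T} ∩ Z={T} → {T} (+0)
site 6, node CJZ: CZ={T} ∪ J={C} → {C,T} (+1)
site 6, node CJLZ: CJZ={C,T} ∪ L={G} → {C,G,T} (+1)
site 7, node CZ: C={A} ∪ Z={G} → {A,G} (+1)
site 7, node CJZ: CZ={A,G} ∪ J={C} → {A,C,G} (+1)
site 7, node CJLZ: CJZ={A,C,G} ∩ L={A} → {A} (+0)
per-site changes: [1, 1, 2, 2, 1, 2, 2, 2]; total = 13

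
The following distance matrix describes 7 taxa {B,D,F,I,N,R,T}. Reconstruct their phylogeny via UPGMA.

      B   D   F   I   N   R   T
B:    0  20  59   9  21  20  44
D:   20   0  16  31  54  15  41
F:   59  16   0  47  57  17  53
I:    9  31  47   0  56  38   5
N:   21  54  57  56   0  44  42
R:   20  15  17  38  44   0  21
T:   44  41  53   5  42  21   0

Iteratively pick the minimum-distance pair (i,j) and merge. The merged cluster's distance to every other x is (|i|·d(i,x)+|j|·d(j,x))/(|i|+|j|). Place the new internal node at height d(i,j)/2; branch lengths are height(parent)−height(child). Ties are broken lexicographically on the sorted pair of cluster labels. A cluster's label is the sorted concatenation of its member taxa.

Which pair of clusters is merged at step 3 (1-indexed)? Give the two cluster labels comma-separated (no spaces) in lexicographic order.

1. join I+T (d=5) ⇒ IT; edges |I|=5/2, |T|=5/2
  updated: d(B,IT)=53/2, d(D,IT)=36, d(F,IT)=50, d(IT,N)=49, d(IT,R)=59/2
2. join D+R (d=15) ⇒ DR; edges |D|=15/2, |R|=15/2
  updated: d(B,DR)=20, d(DR,F)=33/2, d(DR,IT)=131/4, d(DR,N)=49
3. join DR+F (d=33/2) ⇒ DFR; edges |DR|=3/4, |F|=33/4
  updated: d(B,DFR)=33, d(DFR,IT)=77/2, d(DFR,N)=155/3
4. join B+N (d=21) ⇒ BN; edges |B|=21/2, |N|=21/2
  updated: d(BN,DFR)=127/3, d(BN,IT)=151/4
5. join BN+IT (d=151/4) ⇒ BINT; edges |BN|=67/8, |IT|=131/8
  updated: d(BINT,DFR)=485/12
6. join BINT+DFR (d=485/12) ⇒ BDFINRT; edges |BINT|=4/3, |DFR|=287/24
final tree: (((B:21/2,N:21/2):67/8,(I:5/2,T:5/2):131/8):4/3,((D:15/2,R:15/2):3/4,F:33/4):287/24)
total length: 2113/24

DR,F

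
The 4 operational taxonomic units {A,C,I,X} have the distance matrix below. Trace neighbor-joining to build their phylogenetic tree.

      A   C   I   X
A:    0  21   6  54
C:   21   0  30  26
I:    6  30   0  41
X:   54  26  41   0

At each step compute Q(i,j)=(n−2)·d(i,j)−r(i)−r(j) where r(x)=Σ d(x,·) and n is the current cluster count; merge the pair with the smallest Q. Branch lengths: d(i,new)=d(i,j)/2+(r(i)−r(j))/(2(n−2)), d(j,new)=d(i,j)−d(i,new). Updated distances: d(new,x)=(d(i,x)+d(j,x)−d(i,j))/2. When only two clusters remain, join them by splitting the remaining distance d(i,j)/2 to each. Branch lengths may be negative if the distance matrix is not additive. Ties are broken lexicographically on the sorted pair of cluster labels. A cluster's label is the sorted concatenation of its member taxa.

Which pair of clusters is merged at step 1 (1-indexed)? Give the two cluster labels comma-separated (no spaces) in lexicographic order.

1. join A+I (d=6, Q=-146) ⇒ AI; edges |A|=4, |I|=2
  updated: d(AI,C)=45/2, d(AI,X)=89/2
2. join AI+C (d=45/2, Q=-93) ⇒ ACI; edges |AI|=41/2, |C|=2
  updated: d(ACI,X)=24
3. join ACI+X (d=24) ⇒ ACIX; edges |ACI|=12, |X|=12
final tree: (((A:4,I:2):41/2,C:2):12,X:12)
total length: 105/2

A,I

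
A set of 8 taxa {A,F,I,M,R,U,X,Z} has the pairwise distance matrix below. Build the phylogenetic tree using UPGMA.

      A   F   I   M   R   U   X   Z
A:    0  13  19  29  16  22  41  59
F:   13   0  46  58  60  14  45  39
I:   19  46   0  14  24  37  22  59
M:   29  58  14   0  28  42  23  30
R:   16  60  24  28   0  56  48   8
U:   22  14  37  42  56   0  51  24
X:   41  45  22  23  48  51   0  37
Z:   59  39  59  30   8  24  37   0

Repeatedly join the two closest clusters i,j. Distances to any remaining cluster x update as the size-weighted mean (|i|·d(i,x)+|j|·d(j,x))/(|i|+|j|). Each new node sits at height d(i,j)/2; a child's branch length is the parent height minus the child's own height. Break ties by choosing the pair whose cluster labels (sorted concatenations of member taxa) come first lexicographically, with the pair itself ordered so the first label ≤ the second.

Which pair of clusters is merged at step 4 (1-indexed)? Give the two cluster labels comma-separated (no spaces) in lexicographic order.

AF,U

step 1: merge (R,Z) at d=8; branch lengths R→4, Z→4; new cluster RZ
  updated: d(A,RZ)=75/2, d(F,RZ)=99/2, d(I,RZ)=83/2, d(M,RZ)=29, d(RZ,U)=40, d(RZ,X)=85/2
step 2: merge (A,F) at d=13; branch lengths A→13/2, F→13/2; new cluster AF
  updated: d(AF,I)=65/2, d(AF,M)=87/2, d(AF,RZ)=87/2, d(AF,U)=18, d(AF,X)=43
step 3: merge (I,M) at d=14; branch lengths I→7, M→7; new cluster IM
  updated: d(AF,IM)=38, d(IM,RZ)=141/4, d(IM,U)=79/2, d(IM,X)=45/2
step 4: merge (AF,U) at d=18; branch lengths AF→5/2, U→9; new cluster AFU
  updated: d(AFU,IM)=77/2, d(AFU,RZ)=127/3, d(AFU,X)=137/3
step 5: merge (IM,X) at d=45/2; branch lengths IM→17/4, X→45/4; new cluster IMX
  updated: d(AFU,IMX)=368/9, d(IMX,RZ)=113/3
step 6: merge (IMX,RZ) at d=113/3; branch lengths IMX→91/12, RZ→89/6; new cluster IMRXZ
  updated: d(AFU,IMRXZ)=622/15
step 7: merge (AFU,IMRXZ) at d=622/15; branch lengths AFU→176/15, IMRXZ→19/10; new cluster AFIMRUXZ
final tree: (((A:13/2,F:13/2):5/2,U:9):176/15,(((I:7,M:7):17/4,X:45/4):91/12,(R:4,Z:4):89/6):19/10)
total length: 1961/20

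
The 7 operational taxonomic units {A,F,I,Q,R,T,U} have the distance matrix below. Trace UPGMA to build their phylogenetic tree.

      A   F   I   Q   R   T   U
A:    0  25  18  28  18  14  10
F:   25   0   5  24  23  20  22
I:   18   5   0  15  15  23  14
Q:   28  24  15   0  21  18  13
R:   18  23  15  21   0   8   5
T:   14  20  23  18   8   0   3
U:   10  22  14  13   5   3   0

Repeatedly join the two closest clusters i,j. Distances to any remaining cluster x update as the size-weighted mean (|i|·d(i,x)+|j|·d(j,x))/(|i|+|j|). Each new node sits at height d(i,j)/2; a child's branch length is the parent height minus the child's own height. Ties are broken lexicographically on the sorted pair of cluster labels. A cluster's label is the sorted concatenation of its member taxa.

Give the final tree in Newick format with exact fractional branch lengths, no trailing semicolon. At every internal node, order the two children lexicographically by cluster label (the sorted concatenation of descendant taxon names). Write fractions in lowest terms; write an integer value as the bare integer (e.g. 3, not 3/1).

1. join T+U (d=3) ⇒ TU; edges |T|=3/2, |U|=3/2
  updated: d(A,TU)=12, d(F,TU)=21, d(I,TU)=37/2, d(Q,TU)=31/2, d(R,TU)=13/2
2. join F+I (d=5) ⇒ FI; edges |F|=5/2, |I|=5/2
  updated: d(A,FI)=43/2, d(FI,Q)=39/2, d(FI,R)=19, d(FI,TU)=79/4
3. join R+TU (d=13/2) ⇒ RTU; edges |R|=13/4, |TU|=7/4
  updated: d(A,RTU)=14, d(FI,RTU)=39/2, d(Q,RTU)=52/3
4. join A+RTU (d=14) ⇒ ARTU; edges |A|=7, |RTU|=15/4
  updated: d(ARTU,FI)=20, d(ARTU,Q)=20
5. join FI+Q (d=39/2) ⇒ FIQ; edges |FI|=29/4, |Q|=39/4
  updated: d(ARTU,FIQ)=20
6. join ARTU+FIQ (d=20) ⇒ AFIQRTU; edges |ARTU|=3, |FIQ|=1/4
final tree: ((A:7,(R:13/4,(T:3/2,U:3/2):7/4):15/4):3,((F:5/2,I:5/2):29/4,Q:39/4):1/4)
total length: 44

((A:7,(R:13/4,(T:3/2,U:3/2):7/4):15/4):3,((F:5/2,I:5/2):29/4,Q:39/4):1/4)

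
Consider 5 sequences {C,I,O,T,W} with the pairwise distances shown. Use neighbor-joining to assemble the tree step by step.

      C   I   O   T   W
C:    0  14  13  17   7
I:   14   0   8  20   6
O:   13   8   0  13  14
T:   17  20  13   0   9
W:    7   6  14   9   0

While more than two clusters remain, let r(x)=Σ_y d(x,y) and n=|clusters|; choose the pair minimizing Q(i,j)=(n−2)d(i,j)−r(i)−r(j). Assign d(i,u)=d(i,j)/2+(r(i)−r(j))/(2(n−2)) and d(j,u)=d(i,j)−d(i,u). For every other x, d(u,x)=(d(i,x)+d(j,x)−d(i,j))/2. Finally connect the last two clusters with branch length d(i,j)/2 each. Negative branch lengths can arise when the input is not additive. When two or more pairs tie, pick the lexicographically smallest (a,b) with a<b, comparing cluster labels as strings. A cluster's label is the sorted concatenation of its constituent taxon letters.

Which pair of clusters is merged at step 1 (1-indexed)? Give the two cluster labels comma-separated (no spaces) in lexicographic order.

iteration 1: select I,O (d=8, Q=-72); attach at lengths (4, 4); label the merged cluster IO
  updated: d(C,IO)=19/2, d(IO,T)=25/2, d(IO,W)=6
iteration 2: select C,IO (d=19/2, Q=-85/2); attach at lengths (49/8, 27/8); label the merged cluster CIO
  updated: d(CIO,T)=10, d(CIO,W)=7/4
iteration 3: select CIO,T (d=10, Q=-83/4); attach at lengths (11/8, 69/8); label the merged cluster CIOT
  updated: d(CIOT,W)=3/8
iteration 4: select CIOT,W (d=3/8); attach at lengths (3/16, 3/16); label the merged cluster CIOTW
final tree: (((C:49/8,(I:4,O:4):27/8):11/8,T:69/8):3/16,W:3/16)
total length: 223/8

I,O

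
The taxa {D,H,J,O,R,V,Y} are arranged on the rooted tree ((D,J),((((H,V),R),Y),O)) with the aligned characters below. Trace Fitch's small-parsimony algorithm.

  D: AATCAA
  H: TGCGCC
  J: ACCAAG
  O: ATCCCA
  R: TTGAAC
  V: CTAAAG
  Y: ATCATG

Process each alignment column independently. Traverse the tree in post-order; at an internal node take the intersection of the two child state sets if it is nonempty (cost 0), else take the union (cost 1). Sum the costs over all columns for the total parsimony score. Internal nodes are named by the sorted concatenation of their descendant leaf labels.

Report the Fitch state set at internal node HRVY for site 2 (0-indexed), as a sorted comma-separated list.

[col 0] DJ: children D:{A}, J:{A} ∩→ {A}; cost 0
[col 0] HV: children H:{T}, V:{C} ∪→ {C,T}; cost 1
[col 0] HRV: children HV:{C,T}, R:{T} ∩→ {T}; cost 0
[col 0] HRVY: children HRV:{T}, Y:{A} ∪→ {A,T}; cost 1
[col 0] HORVY: children HRVY:{A,T}, O:{A} ∩→ {A}; cost 0
[col 0] DHJORVY: children DJ:{A}, HORVY:{A} ∩→ {A}; cost 0
[col 1] DJ: children D:{A}, J:{C} ∪→ {A,C}; cost 1
[col 1] HV: children H:{G}, V:{T} ∪→ {G,T}; cost 1
[col 1] HRV: children HV:{G,T}, R:{T} ∩→ {T}; cost 0
[col 1] HRVY: children HRV:{T}, Y:{T} ∩→ {T}; cost 0
[col 1] HORVY: children HRVY:{T}, O:{T} ∩→ {T}; cost 0
[col 1] DHJORVY: children DJ:{A,C}, HORVY:{T} ∪→ {A,C,T}; cost 1
[col 2] DJ: children D:{T}, J:{C} ∪→ {C,T}; cost 1
[col 2] HV: children H:{C}, V:{A} ∪→ {A,C}; cost 1
[col 2] HRV: children HV:{A,C}, R:{G} ∪→ {A,C,G}; cost 1
[col 2] HRVY: children HRV:{A,C,G}, Y:{C} ∩→ {C}; cost 0
[col 2] HORVY: children HRVY:{C}, O:{C} ∩→ {C}; cost 0
[col 2] DHJORVY: children DJ:{C,T}, HORVY:{C} ∩→ {C}; cost 0
[col 3] DJ: children D:{C}, J:{A} ∪→ {A,C}; cost 1
[col 3] HV: children H:{G}, V:{A} ∪→ {A,G}; cost 1
[col 3] HRV: children HV:{A,G}, R:{A} ∩→ {A}; cost 0
[col 3] HRVY: children HRV:{A}, Y:{A} ∩→ {A}; cost 0
[col 3] HORVY: children HRVY:{A}, O:{C} ∪→ {A,C}; cost 1
[col 3] DHJORVY: children DJ:{A,C}, HORVY:{A,C} ∩→ {A,C}; cost 0
[col 4] DJ: children D:{A}, J:{A} ∩→ {A}; cost 0
[col 4] HV: children H:{C}, V:{A} ∪→ {A,C}; cost 1
[col 4] HRV: children HV:{A,C}, R:{A} ∩→ {A}; cost 0
[col 4] HRVY: children HRV:{A}, Y:{T} ∪→ {A,T}; cost 1
[col 4] HORVY: children HRVY:{A,T}, O:{C} ∪→ {A,C,T}; cost 1
[col 4] DHJORVY: children DJ:{A}, HORVY:{A,C,T} ∩→ {A}; cost 0
[col 5] DJ: children D:{A}, J:{G} ∪→ {A,G}; cost 1
[col 5] HV: children H:{C}, V:{G} ∪→ {C,G}; cost 1
[col 5] HRV: children HV:{C,G}, R:{C} ∩→ {C}; cost 0
[col 5] HRVY: children HRV:{C}, Y:{G} ∪→ {C,G}; cost 1
[col 5] HORVY: children HRVY:{C,G}, O:{A} ∪→ {A,C,G}; cost 1
[col 5] DHJORVY: children DJ:{A,G}, HORVY:{A,C,G} ∩→ {A,G}; cost 0
per-site changes: [2, 3, 3, 3, 3, 4]; total = 18

C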